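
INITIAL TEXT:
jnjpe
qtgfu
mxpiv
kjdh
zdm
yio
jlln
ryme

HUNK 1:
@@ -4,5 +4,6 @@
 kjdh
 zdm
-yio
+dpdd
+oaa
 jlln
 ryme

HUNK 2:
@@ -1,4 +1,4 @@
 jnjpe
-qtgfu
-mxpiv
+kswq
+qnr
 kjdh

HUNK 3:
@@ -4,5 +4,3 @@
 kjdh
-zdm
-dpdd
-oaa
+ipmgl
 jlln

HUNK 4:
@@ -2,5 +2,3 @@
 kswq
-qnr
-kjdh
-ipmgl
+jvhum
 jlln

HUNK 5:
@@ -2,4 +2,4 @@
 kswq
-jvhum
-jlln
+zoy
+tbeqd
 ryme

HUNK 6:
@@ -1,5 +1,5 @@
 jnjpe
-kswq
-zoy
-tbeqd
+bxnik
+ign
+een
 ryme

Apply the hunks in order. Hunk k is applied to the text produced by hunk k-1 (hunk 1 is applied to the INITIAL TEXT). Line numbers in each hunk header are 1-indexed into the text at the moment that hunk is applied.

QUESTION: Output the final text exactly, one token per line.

Answer: jnjpe
bxnik
ign
een
ryme

Derivation:
Hunk 1: at line 4 remove [yio] add [dpdd,oaa] -> 9 lines: jnjpe qtgfu mxpiv kjdh zdm dpdd oaa jlln ryme
Hunk 2: at line 1 remove [qtgfu,mxpiv] add [kswq,qnr] -> 9 lines: jnjpe kswq qnr kjdh zdm dpdd oaa jlln ryme
Hunk 3: at line 4 remove [zdm,dpdd,oaa] add [ipmgl] -> 7 lines: jnjpe kswq qnr kjdh ipmgl jlln ryme
Hunk 4: at line 2 remove [qnr,kjdh,ipmgl] add [jvhum] -> 5 lines: jnjpe kswq jvhum jlln ryme
Hunk 5: at line 2 remove [jvhum,jlln] add [zoy,tbeqd] -> 5 lines: jnjpe kswq zoy tbeqd ryme
Hunk 6: at line 1 remove [kswq,zoy,tbeqd] add [bxnik,ign,een] -> 5 lines: jnjpe bxnik ign een ryme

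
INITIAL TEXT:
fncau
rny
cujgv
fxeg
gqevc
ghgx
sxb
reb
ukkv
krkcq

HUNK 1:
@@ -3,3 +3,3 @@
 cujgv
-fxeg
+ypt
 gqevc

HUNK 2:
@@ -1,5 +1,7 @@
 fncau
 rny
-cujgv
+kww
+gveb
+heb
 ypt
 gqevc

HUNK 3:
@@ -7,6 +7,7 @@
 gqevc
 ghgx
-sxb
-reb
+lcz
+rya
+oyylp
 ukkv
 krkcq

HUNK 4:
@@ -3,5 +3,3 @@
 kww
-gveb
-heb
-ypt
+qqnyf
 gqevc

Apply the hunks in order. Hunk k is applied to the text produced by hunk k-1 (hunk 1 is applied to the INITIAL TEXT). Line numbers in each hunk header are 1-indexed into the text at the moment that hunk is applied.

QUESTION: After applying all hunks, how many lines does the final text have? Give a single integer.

Answer: 11

Derivation:
Hunk 1: at line 3 remove [fxeg] add [ypt] -> 10 lines: fncau rny cujgv ypt gqevc ghgx sxb reb ukkv krkcq
Hunk 2: at line 1 remove [cujgv] add [kww,gveb,heb] -> 12 lines: fncau rny kww gveb heb ypt gqevc ghgx sxb reb ukkv krkcq
Hunk 3: at line 7 remove [sxb,reb] add [lcz,rya,oyylp] -> 13 lines: fncau rny kww gveb heb ypt gqevc ghgx lcz rya oyylp ukkv krkcq
Hunk 4: at line 3 remove [gveb,heb,ypt] add [qqnyf] -> 11 lines: fncau rny kww qqnyf gqevc ghgx lcz rya oyylp ukkv krkcq
Final line count: 11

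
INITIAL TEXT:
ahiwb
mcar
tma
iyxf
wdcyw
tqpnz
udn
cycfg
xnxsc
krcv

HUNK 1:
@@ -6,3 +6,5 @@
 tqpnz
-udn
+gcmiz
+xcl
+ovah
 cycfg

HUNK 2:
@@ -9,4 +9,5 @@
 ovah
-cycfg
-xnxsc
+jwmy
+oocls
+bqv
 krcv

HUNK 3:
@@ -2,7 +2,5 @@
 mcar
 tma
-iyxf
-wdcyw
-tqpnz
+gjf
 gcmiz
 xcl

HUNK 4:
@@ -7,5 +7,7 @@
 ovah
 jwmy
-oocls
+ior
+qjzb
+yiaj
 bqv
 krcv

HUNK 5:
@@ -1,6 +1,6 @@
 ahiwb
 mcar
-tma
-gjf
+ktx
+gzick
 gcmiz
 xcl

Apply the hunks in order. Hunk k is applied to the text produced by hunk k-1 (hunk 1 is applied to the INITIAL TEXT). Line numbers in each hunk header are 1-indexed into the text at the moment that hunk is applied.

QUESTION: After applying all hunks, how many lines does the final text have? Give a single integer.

Answer: 13

Derivation:
Hunk 1: at line 6 remove [udn] add [gcmiz,xcl,ovah] -> 12 lines: ahiwb mcar tma iyxf wdcyw tqpnz gcmiz xcl ovah cycfg xnxsc krcv
Hunk 2: at line 9 remove [cycfg,xnxsc] add [jwmy,oocls,bqv] -> 13 lines: ahiwb mcar tma iyxf wdcyw tqpnz gcmiz xcl ovah jwmy oocls bqv krcv
Hunk 3: at line 2 remove [iyxf,wdcyw,tqpnz] add [gjf] -> 11 lines: ahiwb mcar tma gjf gcmiz xcl ovah jwmy oocls bqv krcv
Hunk 4: at line 7 remove [oocls] add [ior,qjzb,yiaj] -> 13 lines: ahiwb mcar tma gjf gcmiz xcl ovah jwmy ior qjzb yiaj bqv krcv
Hunk 5: at line 1 remove [tma,gjf] add [ktx,gzick] -> 13 lines: ahiwb mcar ktx gzick gcmiz xcl ovah jwmy ior qjzb yiaj bqv krcv
Final line count: 13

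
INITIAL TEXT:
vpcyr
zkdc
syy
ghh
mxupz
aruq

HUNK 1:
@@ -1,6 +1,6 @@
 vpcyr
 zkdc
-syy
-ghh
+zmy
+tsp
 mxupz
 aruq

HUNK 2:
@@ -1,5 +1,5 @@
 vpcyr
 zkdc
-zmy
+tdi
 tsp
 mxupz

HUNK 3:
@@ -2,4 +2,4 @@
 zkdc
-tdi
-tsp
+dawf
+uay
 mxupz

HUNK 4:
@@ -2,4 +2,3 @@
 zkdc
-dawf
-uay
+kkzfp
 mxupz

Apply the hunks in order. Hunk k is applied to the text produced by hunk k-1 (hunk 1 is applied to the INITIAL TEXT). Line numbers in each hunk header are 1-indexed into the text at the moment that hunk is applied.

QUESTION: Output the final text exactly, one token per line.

Hunk 1: at line 1 remove [syy,ghh] add [zmy,tsp] -> 6 lines: vpcyr zkdc zmy tsp mxupz aruq
Hunk 2: at line 1 remove [zmy] add [tdi] -> 6 lines: vpcyr zkdc tdi tsp mxupz aruq
Hunk 3: at line 2 remove [tdi,tsp] add [dawf,uay] -> 6 lines: vpcyr zkdc dawf uay mxupz aruq
Hunk 4: at line 2 remove [dawf,uay] add [kkzfp] -> 5 lines: vpcyr zkdc kkzfp mxupz aruq

Answer: vpcyr
zkdc
kkzfp
mxupz
aruq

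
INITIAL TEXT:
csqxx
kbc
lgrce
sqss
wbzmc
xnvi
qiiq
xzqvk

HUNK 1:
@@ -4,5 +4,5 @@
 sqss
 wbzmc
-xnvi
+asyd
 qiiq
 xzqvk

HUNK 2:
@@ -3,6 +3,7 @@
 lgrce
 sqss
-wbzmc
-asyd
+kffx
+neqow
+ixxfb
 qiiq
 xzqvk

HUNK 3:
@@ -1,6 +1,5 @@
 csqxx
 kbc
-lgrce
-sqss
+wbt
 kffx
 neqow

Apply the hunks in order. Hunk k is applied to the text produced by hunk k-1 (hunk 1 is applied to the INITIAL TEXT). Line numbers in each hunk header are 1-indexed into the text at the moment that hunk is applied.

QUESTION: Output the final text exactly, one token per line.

Hunk 1: at line 4 remove [xnvi] add [asyd] -> 8 lines: csqxx kbc lgrce sqss wbzmc asyd qiiq xzqvk
Hunk 2: at line 3 remove [wbzmc,asyd] add [kffx,neqow,ixxfb] -> 9 lines: csqxx kbc lgrce sqss kffx neqow ixxfb qiiq xzqvk
Hunk 3: at line 1 remove [lgrce,sqss] add [wbt] -> 8 lines: csqxx kbc wbt kffx neqow ixxfb qiiq xzqvk

Answer: csqxx
kbc
wbt
kffx
neqow
ixxfb
qiiq
xzqvk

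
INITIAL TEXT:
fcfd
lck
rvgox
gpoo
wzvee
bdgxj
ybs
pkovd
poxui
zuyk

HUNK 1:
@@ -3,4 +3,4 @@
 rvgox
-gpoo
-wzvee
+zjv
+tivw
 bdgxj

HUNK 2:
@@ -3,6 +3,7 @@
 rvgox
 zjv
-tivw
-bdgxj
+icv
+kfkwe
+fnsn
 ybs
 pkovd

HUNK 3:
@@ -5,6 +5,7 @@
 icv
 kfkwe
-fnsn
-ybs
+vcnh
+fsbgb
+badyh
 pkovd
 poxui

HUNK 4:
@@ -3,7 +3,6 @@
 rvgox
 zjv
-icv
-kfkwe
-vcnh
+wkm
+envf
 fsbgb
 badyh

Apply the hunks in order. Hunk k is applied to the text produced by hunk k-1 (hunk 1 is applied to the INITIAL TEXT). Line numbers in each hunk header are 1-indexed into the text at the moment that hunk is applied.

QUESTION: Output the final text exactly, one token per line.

Answer: fcfd
lck
rvgox
zjv
wkm
envf
fsbgb
badyh
pkovd
poxui
zuyk

Derivation:
Hunk 1: at line 3 remove [gpoo,wzvee] add [zjv,tivw] -> 10 lines: fcfd lck rvgox zjv tivw bdgxj ybs pkovd poxui zuyk
Hunk 2: at line 3 remove [tivw,bdgxj] add [icv,kfkwe,fnsn] -> 11 lines: fcfd lck rvgox zjv icv kfkwe fnsn ybs pkovd poxui zuyk
Hunk 3: at line 5 remove [fnsn,ybs] add [vcnh,fsbgb,badyh] -> 12 lines: fcfd lck rvgox zjv icv kfkwe vcnh fsbgb badyh pkovd poxui zuyk
Hunk 4: at line 3 remove [icv,kfkwe,vcnh] add [wkm,envf] -> 11 lines: fcfd lck rvgox zjv wkm envf fsbgb badyh pkovd poxui zuyk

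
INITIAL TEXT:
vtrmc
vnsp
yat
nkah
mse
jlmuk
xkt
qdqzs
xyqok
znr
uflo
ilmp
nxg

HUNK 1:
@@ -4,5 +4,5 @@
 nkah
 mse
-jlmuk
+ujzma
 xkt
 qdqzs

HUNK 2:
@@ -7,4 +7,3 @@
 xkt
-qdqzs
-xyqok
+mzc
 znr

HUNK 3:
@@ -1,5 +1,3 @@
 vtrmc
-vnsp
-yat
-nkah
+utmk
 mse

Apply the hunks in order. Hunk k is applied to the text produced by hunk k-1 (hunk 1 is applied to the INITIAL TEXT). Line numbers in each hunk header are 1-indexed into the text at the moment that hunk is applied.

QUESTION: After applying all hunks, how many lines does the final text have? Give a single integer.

Hunk 1: at line 4 remove [jlmuk] add [ujzma] -> 13 lines: vtrmc vnsp yat nkah mse ujzma xkt qdqzs xyqok znr uflo ilmp nxg
Hunk 2: at line 7 remove [qdqzs,xyqok] add [mzc] -> 12 lines: vtrmc vnsp yat nkah mse ujzma xkt mzc znr uflo ilmp nxg
Hunk 3: at line 1 remove [vnsp,yat,nkah] add [utmk] -> 10 lines: vtrmc utmk mse ujzma xkt mzc znr uflo ilmp nxg
Final line count: 10

Answer: 10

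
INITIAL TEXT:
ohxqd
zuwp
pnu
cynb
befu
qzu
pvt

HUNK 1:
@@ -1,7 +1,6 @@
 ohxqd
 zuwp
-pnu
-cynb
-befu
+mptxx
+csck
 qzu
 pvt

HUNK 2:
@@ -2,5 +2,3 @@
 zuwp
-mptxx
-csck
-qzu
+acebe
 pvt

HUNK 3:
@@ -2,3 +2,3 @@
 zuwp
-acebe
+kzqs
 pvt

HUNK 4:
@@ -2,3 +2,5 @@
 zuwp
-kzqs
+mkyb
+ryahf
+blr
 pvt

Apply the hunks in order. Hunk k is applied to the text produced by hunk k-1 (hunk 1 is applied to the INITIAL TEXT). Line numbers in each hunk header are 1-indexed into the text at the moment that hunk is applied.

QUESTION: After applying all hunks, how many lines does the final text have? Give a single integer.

Answer: 6

Derivation:
Hunk 1: at line 1 remove [pnu,cynb,befu] add [mptxx,csck] -> 6 lines: ohxqd zuwp mptxx csck qzu pvt
Hunk 2: at line 2 remove [mptxx,csck,qzu] add [acebe] -> 4 lines: ohxqd zuwp acebe pvt
Hunk 3: at line 2 remove [acebe] add [kzqs] -> 4 lines: ohxqd zuwp kzqs pvt
Hunk 4: at line 2 remove [kzqs] add [mkyb,ryahf,blr] -> 6 lines: ohxqd zuwp mkyb ryahf blr pvt
Final line count: 6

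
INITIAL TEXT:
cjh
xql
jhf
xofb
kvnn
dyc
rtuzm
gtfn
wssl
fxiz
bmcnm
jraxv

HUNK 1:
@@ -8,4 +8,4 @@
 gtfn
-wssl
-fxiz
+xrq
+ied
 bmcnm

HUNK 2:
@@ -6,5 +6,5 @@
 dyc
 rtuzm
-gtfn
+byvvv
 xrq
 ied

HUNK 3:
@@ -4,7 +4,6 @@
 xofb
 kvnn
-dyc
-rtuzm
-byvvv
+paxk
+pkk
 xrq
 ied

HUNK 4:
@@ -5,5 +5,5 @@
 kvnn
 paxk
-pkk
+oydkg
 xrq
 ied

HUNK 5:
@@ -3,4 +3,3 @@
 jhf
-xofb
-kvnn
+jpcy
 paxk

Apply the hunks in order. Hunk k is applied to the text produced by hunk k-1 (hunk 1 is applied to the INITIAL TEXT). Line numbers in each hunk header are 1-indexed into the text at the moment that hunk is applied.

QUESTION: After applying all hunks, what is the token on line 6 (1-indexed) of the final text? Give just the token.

Answer: oydkg

Derivation:
Hunk 1: at line 8 remove [wssl,fxiz] add [xrq,ied] -> 12 lines: cjh xql jhf xofb kvnn dyc rtuzm gtfn xrq ied bmcnm jraxv
Hunk 2: at line 6 remove [gtfn] add [byvvv] -> 12 lines: cjh xql jhf xofb kvnn dyc rtuzm byvvv xrq ied bmcnm jraxv
Hunk 3: at line 4 remove [dyc,rtuzm,byvvv] add [paxk,pkk] -> 11 lines: cjh xql jhf xofb kvnn paxk pkk xrq ied bmcnm jraxv
Hunk 4: at line 5 remove [pkk] add [oydkg] -> 11 lines: cjh xql jhf xofb kvnn paxk oydkg xrq ied bmcnm jraxv
Hunk 5: at line 3 remove [xofb,kvnn] add [jpcy] -> 10 lines: cjh xql jhf jpcy paxk oydkg xrq ied bmcnm jraxv
Final line 6: oydkg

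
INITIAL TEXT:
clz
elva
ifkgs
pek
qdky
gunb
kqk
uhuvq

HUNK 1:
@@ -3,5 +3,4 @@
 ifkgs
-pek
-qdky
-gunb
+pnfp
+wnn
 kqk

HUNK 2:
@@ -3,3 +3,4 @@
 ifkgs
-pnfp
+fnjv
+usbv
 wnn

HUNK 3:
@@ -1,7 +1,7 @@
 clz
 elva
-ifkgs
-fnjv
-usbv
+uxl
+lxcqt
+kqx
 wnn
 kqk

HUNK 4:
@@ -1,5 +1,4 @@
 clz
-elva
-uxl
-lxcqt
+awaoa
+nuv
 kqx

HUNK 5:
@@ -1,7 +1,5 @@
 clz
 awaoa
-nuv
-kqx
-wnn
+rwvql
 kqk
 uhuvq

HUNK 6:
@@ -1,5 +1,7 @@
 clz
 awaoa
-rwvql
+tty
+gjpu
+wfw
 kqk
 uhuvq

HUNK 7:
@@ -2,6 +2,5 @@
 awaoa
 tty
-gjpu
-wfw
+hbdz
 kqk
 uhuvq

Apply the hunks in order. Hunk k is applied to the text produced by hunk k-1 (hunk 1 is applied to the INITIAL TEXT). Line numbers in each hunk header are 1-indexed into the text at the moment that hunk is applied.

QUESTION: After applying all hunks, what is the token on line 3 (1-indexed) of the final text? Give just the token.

Hunk 1: at line 3 remove [pek,qdky,gunb] add [pnfp,wnn] -> 7 lines: clz elva ifkgs pnfp wnn kqk uhuvq
Hunk 2: at line 3 remove [pnfp] add [fnjv,usbv] -> 8 lines: clz elva ifkgs fnjv usbv wnn kqk uhuvq
Hunk 3: at line 1 remove [ifkgs,fnjv,usbv] add [uxl,lxcqt,kqx] -> 8 lines: clz elva uxl lxcqt kqx wnn kqk uhuvq
Hunk 4: at line 1 remove [elva,uxl,lxcqt] add [awaoa,nuv] -> 7 lines: clz awaoa nuv kqx wnn kqk uhuvq
Hunk 5: at line 1 remove [nuv,kqx,wnn] add [rwvql] -> 5 lines: clz awaoa rwvql kqk uhuvq
Hunk 6: at line 1 remove [rwvql] add [tty,gjpu,wfw] -> 7 lines: clz awaoa tty gjpu wfw kqk uhuvq
Hunk 7: at line 2 remove [gjpu,wfw] add [hbdz] -> 6 lines: clz awaoa tty hbdz kqk uhuvq
Final line 3: tty

Answer: tty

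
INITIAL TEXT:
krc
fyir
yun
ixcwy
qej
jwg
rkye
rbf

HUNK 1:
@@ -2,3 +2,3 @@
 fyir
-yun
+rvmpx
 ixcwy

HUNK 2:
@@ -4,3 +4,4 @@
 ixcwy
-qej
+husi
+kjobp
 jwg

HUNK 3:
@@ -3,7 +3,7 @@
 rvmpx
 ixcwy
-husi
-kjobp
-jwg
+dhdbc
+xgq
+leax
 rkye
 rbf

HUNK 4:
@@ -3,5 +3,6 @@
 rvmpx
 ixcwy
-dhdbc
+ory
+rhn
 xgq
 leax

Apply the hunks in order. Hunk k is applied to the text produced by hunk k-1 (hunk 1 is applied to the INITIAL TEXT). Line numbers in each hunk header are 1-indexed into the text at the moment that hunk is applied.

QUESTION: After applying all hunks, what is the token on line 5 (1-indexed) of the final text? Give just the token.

Hunk 1: at line 2 remove [yun] add [rvmpx] -> 8 lines: krc fyir rvmpx ixcwy qej jwg rkye rbf
Hunk 2: at line 4 remove [qej] add [husi,kjobp] -> 9 lines: krc fyir rvmpx ixcwy husi kjobp jwg rkye rbf
Hunk 3: at line 3 remove [husi,kjobp,jwg] add [dhdbc,xgq,leax] -> 9 lines: krc fyir rvmpx ixcwy dhdbc xgq leax rkye rbf
Hunk 4: at line 3 remove [dhdbc] add [ory,rhn] -> 10 lines: krc fyir rvmpx ixcwy ory rhn xgq leax rkye rbf
Final line 5: ory

Answer: ory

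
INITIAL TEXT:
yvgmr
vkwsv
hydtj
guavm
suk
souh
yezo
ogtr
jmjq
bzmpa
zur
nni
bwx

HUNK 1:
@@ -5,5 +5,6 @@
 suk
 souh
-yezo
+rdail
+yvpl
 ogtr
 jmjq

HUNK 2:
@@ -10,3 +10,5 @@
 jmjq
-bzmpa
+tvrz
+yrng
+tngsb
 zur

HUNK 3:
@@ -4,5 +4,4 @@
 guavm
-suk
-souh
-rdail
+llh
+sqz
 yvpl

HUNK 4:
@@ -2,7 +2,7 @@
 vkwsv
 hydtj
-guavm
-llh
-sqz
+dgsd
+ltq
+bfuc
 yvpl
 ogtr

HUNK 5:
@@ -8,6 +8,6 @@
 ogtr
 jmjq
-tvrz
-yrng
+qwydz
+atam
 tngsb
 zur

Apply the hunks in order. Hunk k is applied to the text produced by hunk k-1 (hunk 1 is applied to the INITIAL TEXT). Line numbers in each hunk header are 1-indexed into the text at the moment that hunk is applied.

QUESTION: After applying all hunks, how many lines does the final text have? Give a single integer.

Answer: 15

Derivation:
Hunk 1: at line 5 remove [yezo] add [rdail,yvpl] -> 14 lines: yvgmr vkwsv hydtj guavm suk souh rdail yvpl ogtr jmjq bzmpa zur nni bwx
Hunk 2: at line 10 remove [bzmpa] add [tvrz,yrng,tngsb] -> 16 lines: yvgmr vkwsv hydtj guavm suk souh rdail yvpl ogtr jmjq tvrz yrng tngsb zur nni bwx
Hunk 3: at line 4 remove [suk,souh,rdail] add [llh,sqz] -> 15 lines: yvgmr vkwsv hydtj guavm llh sqz yvpl ogtr jmjq tvrz yrng tngsb zur nni bwx
Hunk 4: at line 2 remove [guavm,llh,sqz] add [dgsd,ltq,bfuc] -> 15 lines: yvgmr vkwsv hydtj dgsd ltq bfuc yvpl ogtr jmjq tvrz yrng tngsb zur nni bwx
Hunk 5: at line 8 remove [tvrz,yrng] add [qwydz,atam] -> 15 lines: yvgmr vkwsv hydtj dgsd ltq bfuc yvpl ogtr jmjq qwydz atam tngsb zur nni bwx
Final line count: 15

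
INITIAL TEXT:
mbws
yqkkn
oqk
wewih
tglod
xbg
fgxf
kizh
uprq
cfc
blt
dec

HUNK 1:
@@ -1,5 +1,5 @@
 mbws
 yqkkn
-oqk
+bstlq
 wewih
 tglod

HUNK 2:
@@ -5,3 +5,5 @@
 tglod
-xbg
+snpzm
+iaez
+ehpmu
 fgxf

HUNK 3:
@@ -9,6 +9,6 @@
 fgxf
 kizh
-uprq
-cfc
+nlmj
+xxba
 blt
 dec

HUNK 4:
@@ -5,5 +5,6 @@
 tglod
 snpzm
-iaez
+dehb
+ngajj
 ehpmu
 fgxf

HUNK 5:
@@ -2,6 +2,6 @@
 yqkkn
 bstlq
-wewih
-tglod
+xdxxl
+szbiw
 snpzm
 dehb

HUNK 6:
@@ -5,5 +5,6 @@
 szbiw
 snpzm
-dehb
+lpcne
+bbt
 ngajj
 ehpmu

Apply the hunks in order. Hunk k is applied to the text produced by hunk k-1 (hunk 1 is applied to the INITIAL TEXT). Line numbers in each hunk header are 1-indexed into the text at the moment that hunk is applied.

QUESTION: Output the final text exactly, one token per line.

Hunk 1: at line 1 remove [oqk] add [bstlq] -> 12 lines: mbws yqkkn bstlq wewih tglod xbg fgxf kizh uprq cfc blt dec
Hunk 2: at line 5 remove [xbg] add [snpzm,iaez,ehpmu] -> 14 lines: mbws yqkkn bstlq wewih tglod snpzm iaez ehpmu fgxf kizh uprq cfc blt dec
Hunk 3: at line 9 remove [uprq,cfc] add [nlmj,xxba] -> 14 lines: mbws yqkkn bstlq wewih tglod snpzm iaez ehpmu fgxf kizh nlmj xxba blt dec
Hunk 4: at line 5 remove [iaez] add [dehb,ngajj] -> 15 lines: mbws yqkkn bstlq wewih tglod snpzm dehb ngajj ehpmu fgxf kizh nlmj xxba blt dec
Hunk 5: at line 2 remove [wewih,tglod] add [xdxxl,szbiw] -> 15 lines: mbws yqkkn bstlq xdxxl szbiw snpzm dehb ngajj ehpmu fgxf kizh nlmj xxba blt dec
Hunk 6: at line 5 remove [dehb] add [lpcne,bbt] -> 16 lines: mbws yqkkn bstlq xdxxl szbiw snpzm lpcne bbt ngajj ehpmu fgxf kizh nlmj xxba blt dec

Answer: mbws
yqkkn
bstlq
xdxxl
szbiw
snpzm
lpcne
bbt
ngajj
ehpmu
fgxf
kizh
nlmj
xxba
blt
dec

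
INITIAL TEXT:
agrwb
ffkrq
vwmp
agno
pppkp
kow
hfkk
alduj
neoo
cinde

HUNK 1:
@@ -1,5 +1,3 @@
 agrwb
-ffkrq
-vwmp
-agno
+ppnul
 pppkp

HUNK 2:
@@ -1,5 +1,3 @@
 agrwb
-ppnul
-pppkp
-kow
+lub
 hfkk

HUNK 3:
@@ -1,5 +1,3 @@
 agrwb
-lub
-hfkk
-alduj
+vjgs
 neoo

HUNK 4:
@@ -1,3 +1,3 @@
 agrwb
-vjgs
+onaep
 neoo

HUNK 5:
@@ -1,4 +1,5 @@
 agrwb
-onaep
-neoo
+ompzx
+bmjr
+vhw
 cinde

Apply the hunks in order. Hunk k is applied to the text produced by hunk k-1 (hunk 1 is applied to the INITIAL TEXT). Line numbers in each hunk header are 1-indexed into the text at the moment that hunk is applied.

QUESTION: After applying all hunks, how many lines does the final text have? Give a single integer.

Hunk 1: at line 1 remove [ffkrq,vwmp,agno] add [ppnul] -> 8 lines: agrwb ppnul pppkp kow hfkk alduj neoo cinde
Hunk 2: at line 1 remove [ppnul,pppkp,kow] add [lub] -> 6 lines: agrwb lub hfkk alduj neoo cinde
Hunk 3: at line 1 remove [lub,hfkk,alduj] add [vjgs] -> 4 lines: agrwb vjgs neoo cinde
Hunk 4: at line 1 remove [vjgs] add [onaep] -> 4 lines: agrwb onaep neoo cinde
Hunk 5: at line 1 remove [onaep,neoo] add [ompzx,bmjr,vhw] -> 5 lines: agrwb ompzx bmjr vhw cinde
Final line count: 5

Answer: 5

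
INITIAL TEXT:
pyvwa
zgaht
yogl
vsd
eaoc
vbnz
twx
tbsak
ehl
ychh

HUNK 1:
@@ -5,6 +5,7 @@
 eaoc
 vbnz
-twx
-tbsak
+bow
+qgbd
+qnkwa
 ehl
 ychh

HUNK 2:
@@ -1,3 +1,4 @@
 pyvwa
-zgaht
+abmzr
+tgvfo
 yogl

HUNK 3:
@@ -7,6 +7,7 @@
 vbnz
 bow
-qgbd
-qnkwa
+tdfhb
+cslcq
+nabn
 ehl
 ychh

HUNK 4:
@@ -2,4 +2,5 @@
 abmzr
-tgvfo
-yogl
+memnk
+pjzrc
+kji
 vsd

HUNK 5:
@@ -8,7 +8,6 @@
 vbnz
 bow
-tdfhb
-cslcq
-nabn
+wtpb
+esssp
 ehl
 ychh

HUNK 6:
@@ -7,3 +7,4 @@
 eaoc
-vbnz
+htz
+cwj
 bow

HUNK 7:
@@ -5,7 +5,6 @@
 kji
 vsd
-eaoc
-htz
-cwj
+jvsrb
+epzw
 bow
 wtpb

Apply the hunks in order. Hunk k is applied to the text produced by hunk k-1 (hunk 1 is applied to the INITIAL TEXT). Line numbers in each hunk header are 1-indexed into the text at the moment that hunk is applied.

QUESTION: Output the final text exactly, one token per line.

Hunk 1: at line 5 remove [twx,tbsak] add [bow,qgbd,qnkwa] -> 11 lines: pyvwa zgaht yogl vsd eaoc vbnz bow qgbd qnkwa ehl ychh
Hunk 2: at line 1 remove [zgaht] add [abmzr,tgvfo] -> 12 lines: pyvwa abmzr tgvfo yogl vsd eaoc vbnz bow qgbd qnkwa ehl ychh
Hunk 3: at line 7 remove [qgbd,qnkwa] add [tdfhb,cslcq,nabn] -> 13 lines: pyvwa abmzr tgvfo yogl vsd eaoc vbnz bow tdfhb cslcq nabn ehl ychh
Hunk 4: at line 2 remove [tgvfo,yogl] add [memnk,pjzrc,kji] -> 14 lines: pyvwa abmzr memnk pjzrc kji vsd eaoc vbnz bow tdfhb cslcq nabn ehl ychh
Hunk 5: at line 8 remove [tdfhb,cslcq,nabn] add [wtpb,esssp] -> 13 lines: pyvwa abmzr memnk pjzrc kji vsd eaoc vbnz bow wtpb esssp ehl ychh
Hunk 6: at line 7 remove [vbnz] add [htz,cwj] -> 14 lines: pyvwa abmzr memnk pjzrc kji vsd eaoc htz cwj bow wtpb esssp ehl ychh
Hunk 7: at line 5 remove [eaoc,htz,cwj] add [jvsrb,epzw] -> 13 lines: pyvwa abmzr memnk pjzrc kji vsd jvsrb epzw bow wtpb esssp ehl ychh

Answer: pyvwa
abmzr
memnk
pjzrc
kji
vsd
jvsrb
epzw
bow
wtpb
esssp
ehl
ychh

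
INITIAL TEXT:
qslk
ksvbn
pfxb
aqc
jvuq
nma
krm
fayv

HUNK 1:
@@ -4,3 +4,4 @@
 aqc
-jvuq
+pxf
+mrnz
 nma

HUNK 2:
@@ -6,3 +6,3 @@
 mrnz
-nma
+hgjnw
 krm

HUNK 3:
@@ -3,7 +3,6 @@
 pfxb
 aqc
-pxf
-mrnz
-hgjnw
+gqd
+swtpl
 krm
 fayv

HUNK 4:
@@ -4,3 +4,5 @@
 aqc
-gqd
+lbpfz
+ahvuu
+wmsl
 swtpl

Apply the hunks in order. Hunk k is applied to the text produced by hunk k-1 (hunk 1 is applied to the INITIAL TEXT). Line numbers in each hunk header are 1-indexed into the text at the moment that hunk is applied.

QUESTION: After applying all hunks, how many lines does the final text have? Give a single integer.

Hunk 1: at line 4 remove [jvuq] add [pxf,mrnz] -> 9 lines: qslk ksvbn pfxb aqc pxf mrnz nma krm fayv
Hunk 2: at line 6 remove [nma] add [hgjnw] -> 9 lines: qslk ksvbn pfxb aqc pxf mrnz hgjnw krm fayv
Hunk 3: at line 3 remove [pxf,mrnz,hgjnw] add [gqd,swtpl] -> 8 lines: qslk ksvbn pfxb aqc gqd swtpl krm fayv
Hunk 4: at line 4 remove [gqd] add [lbpfz,ahvuu,wmsl] -> 10 lines: qslk ksvbn pfxb aqc lbpfz ahvuu wmsl swtpl krm fayv
Final line count: 10

Answer: 10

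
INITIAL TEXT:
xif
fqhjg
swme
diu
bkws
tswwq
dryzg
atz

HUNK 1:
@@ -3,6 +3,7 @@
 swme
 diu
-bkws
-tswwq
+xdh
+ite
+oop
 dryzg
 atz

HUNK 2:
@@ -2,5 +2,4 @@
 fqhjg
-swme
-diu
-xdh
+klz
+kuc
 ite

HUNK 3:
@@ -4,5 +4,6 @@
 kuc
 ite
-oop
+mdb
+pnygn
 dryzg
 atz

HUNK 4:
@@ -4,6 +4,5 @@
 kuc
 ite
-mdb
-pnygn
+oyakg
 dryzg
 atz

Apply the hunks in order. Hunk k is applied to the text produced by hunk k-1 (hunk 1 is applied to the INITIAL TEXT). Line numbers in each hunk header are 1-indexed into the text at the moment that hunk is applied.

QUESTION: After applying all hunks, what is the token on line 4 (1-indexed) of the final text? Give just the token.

Answer: kuc

Derivation:
Hunk 1: at line 3 remove [bkws,tswwq] add [xdh,ite,oop] -> 9 lines: xif fqhjg swme diu xdh ite oop dryzg atz
Hunk 2: at line 2 remove [swme,diu,xdh] add [klz,kuc] -> 8 lines: xif fqhjg klz kuc ite oop dryzg atz
Hunk 3: at line 4 remove [oop] add [mdb,pnygn] -> 9 lines: xif fqhjg klz kuc ite mdb pnygn dryzg atz
Hunk 4: at line 4 remove [mdb,pnygn] add [oyakg] -> 8 lines: xif fqhjg klz kuc ite oyakg dryzg atz
Final line 4: kuc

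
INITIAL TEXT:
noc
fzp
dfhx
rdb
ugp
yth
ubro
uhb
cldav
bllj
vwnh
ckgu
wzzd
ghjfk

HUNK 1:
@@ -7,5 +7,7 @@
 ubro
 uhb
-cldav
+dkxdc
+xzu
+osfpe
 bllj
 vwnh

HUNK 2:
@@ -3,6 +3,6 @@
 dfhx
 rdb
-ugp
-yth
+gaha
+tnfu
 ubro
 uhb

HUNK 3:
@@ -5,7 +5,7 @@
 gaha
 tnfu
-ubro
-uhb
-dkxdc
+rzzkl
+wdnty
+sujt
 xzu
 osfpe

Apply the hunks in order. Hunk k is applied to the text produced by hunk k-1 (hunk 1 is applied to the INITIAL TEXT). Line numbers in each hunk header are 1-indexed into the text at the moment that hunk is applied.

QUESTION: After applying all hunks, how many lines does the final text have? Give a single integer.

Answer: 16

Derivation:
Hunk 1: at line 7 remove [cldav] add [dkxdc,xzu,osfpe] -> 16 lines: noc fzp dfhx rdb ugp yth ubro uhb dkxdc xzu osfpe bllj vwnh ckgu wzzd ghjfk
Hunk 2: at line 3 remove [ugp,yth] add [gaha,tnfu] -> 16 lines: noc fzp dfhx rdb gaha tnfu ubro uhb dkxdc xzu osfpe bllj vwnh ckgu wzzd ghjfk
Hunk 3: at line 5 remove [ubro,uhb,dkxdc] add [rzzkl,wdnty,sujt] -> 16 lines: noc fzp dfhx rdb gaha tnfu rzzkl wdnty sujt xzu osfpe bllj vwnh ckgu wzzd ghjfk
Final line count: 16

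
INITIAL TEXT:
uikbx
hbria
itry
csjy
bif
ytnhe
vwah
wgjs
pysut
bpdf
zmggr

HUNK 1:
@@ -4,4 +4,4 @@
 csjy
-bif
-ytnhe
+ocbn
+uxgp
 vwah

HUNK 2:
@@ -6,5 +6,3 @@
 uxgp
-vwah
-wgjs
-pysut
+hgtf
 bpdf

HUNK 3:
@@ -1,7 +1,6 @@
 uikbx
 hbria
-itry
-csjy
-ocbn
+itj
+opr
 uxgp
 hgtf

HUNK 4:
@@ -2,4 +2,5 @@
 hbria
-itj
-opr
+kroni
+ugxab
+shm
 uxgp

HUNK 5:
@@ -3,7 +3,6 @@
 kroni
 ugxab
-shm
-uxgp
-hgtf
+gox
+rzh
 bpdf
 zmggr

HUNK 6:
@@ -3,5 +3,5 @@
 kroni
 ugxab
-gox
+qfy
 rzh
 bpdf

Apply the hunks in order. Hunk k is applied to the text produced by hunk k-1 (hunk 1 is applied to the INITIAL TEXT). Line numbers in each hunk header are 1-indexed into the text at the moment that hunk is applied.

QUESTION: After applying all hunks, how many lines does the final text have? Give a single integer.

Answer: 8

Derivation:
Hunk 1: at line 4 remove [bif,ytnhe] add [ocbn,uxgp] -> 11 lines: uikbx hbria itry csjy ocbn uxgp vwah wgjs pysut bpdf zmggr
Hunk 2: at line 6 remove [vwah,wgjs,pysut] add [hgtf] -> 9 lines: uikbx hbria itry csjy ocbn uxgp hgtf bpdf zmggr
Hunk 3: at line 1 remove [itry,csjy,ocbn] add [itj,opr] -> 8 lines: uikbx hbria itj opr uxgp hgtf bpdf zmggr
Hunk 4: at line 2 remove [itj,opr] add [kroni,ugxab,shm] -> 9 lines: uikbx hbria kroni ugxab shm uxgp hgtf bpdf zmggr
Hunk 5: at line 3 remove [shm,uxgp,hgtf] add [gox,rzh] -> 8 lines: uikbx hbria kroni ugxab gox rzh bpdf zmggr
Hunk 6: at line 3 remove [gox] add [qfy] -> 8 lines: uikbx hbria kroni ugxab qfy rzh bpdf zmggr
Final line count: 8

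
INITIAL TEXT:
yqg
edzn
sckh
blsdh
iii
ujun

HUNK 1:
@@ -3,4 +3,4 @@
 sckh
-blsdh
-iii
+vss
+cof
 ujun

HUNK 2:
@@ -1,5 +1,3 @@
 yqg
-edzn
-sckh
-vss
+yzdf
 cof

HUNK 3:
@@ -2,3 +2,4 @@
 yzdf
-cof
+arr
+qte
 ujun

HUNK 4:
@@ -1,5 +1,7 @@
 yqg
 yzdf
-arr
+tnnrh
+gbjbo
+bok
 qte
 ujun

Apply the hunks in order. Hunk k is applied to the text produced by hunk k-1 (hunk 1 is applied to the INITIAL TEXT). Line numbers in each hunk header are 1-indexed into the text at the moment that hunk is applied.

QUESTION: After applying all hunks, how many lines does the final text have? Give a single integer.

Hunk 1: at line 3 remove [blsdh,iii] add [vss,cof] -> 6 lines: yqg edzn sckh vss cof ujun
Hunk 2: at line 1 remove [edzn,sckh,vss] add [yzdf] -> 4 lines: yqg yzdf cof ujun
Hunk 3: at line 2 remove [cof] add [arr,qte] -> 5 lines: yqg yzdf arr qte ujun
Hunk 4: at line 1 remove [arr] add [tnnrh,gbjbo,bok] -> 7 lines: yqg yzdf tnnrh gbjbo bok qte ujun
Final line count: 7

Answer: 7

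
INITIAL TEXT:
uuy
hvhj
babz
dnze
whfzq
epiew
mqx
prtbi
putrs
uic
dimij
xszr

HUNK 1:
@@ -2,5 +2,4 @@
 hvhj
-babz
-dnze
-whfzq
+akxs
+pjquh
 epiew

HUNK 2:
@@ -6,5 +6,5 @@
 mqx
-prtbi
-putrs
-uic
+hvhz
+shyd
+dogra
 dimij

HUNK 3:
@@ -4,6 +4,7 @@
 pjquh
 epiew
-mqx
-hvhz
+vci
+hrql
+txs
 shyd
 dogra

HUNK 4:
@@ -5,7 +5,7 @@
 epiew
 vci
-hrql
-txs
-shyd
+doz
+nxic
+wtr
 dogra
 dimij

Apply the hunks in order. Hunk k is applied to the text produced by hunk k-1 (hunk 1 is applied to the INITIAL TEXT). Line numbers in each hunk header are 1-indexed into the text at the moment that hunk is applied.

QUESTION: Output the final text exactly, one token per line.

Answer: uuy
hvhj
akxs
pjquh
epiew
vci
doz
nxic
wtr
dogra
dimij
xszr

Derivation:
Hunk 1: at line 2 remove [babz,dnze,whfzq] add [akxs,pjquh] -> 11 lines: uuy hvhj akxs pjquh epiew mqx prtbi putrs uic dimij xszr
Hunk 2: at line 6 remove [prtbi,putrs,uic] add [hvhz,shyd,dogra] -> 11 lines: uuy hvhj akxs pjquh epiew mqx hvhz shyd dogra dimij xszr
Hunk 3: at line 4 remove [mqx,hvhz] add [vci,hrql,txs] -> 12 lines: uuy hvhj akxs pjquh epiew vci hrql txs shyd dogra dimij xszr
Hunk 4: at line 5 remove [hrql,txs,shyd] add [doz,nxic,wtr] -> 12 lines: uuy hvhj akxs pjquh epiew vci doz nxic wtr dogra dimij xszr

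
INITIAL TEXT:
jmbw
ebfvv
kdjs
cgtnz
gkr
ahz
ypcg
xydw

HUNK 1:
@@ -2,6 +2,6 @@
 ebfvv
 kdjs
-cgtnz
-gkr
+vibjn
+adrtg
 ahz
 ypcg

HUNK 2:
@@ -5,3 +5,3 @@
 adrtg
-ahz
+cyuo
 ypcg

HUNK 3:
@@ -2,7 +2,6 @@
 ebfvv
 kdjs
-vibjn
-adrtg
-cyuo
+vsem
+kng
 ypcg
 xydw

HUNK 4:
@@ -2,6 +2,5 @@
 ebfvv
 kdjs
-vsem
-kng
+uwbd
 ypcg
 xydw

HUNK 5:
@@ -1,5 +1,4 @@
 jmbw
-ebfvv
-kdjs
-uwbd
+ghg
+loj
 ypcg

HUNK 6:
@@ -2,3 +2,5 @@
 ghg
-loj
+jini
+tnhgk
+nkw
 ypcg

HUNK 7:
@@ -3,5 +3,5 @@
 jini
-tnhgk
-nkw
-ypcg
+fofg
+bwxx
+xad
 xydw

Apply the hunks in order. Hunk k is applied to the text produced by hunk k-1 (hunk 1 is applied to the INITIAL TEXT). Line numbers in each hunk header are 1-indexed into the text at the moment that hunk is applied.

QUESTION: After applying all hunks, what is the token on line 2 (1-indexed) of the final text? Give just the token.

Hunk 1: at line 2 remove [cgtnz,gkr] add [vibjn,adrtg] -> 8 lines: jmbw ebfvv kdjs vibjn adrtg ahz ypcg xydw
Hunk 2: at line 5 remove [ahz] add [cyuo] -> 8 lines: jmbw ebfvv kdjs vibjn adrtg cyuo ypcg xydw
Hunk 3: at line 2 remove [vibjn,adrtg,cyuo] add [vsem,kng] -> 7 lines: jmbw ebfvv kdjs vsem kng ypcg xydw
Hunk 4: at line 2 remove [vsem,kng] add [uwbd] -> 6 lines: jmbw ebfvv kdjs uwbd ypcg xydw
Hunk 5: at line 1 remove [ebfvv,kdjs,uwbd] add [ghg,loj] -> 5 lines: jmbw ghg loj ypcg xydw
Hunk 6: at line 2 remove [loj] add [jini,tnhgk,nkw] -> 7 lines: jmbw ghg jini tnhgk nkw ypcg xydw
Hunk 7: at line 3 remove [tnhgk,nkw,ypcg] add [fofg,bwxx,xad] -> 7 lines: jmbw ghg jini fofg bwxx xad xydw
Final line 2: ghg

Answer: ghg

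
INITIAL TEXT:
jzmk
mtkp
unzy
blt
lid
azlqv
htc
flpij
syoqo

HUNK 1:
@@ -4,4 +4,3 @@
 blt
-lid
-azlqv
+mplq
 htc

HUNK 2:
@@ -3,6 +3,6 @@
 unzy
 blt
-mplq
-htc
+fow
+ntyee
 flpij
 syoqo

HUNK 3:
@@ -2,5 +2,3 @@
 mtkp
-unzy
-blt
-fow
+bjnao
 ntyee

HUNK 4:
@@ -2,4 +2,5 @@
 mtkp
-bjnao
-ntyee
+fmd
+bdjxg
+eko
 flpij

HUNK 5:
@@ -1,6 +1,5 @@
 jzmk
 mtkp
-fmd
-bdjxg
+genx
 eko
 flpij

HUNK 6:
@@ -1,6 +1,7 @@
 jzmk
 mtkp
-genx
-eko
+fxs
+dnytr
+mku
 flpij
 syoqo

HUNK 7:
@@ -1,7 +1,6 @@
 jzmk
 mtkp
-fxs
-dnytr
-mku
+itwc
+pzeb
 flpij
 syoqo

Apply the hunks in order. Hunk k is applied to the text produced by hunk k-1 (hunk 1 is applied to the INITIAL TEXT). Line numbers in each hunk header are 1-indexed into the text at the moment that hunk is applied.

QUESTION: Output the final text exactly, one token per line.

Hunk 1: at line 4 remove [lid,azlqv] add [mplq] -> 8 lines: jzmk mtkp unzy blt mplq htc flpij syoqo
Hunk 2: at line 3 remove [mplq,htc] add [fow,ntyee] -> 8 lines: jzmk mtkp unzy blt fow ntyee flpij syoqo
Hunk 3: at line 2 remove [unzy,blt,fow] add [bjnao] -> 6 lines: jzmk mtkp bjnao ntyee flpij syoqo
Hunk 4: at line 2 remove [bjnao,ntyee] add [fmd,bdjxg,eko] -> 7 lines: jzmk mtkp fmd bdjxg eko flpij syoqo
Hunk 5: at line 1 remove [fmd,bdjxg] add [genx] -> 6 lines: jzmk mtkp genx eko flpij syoqo
Hunk 6: at line 1 remove [genx,eko] add [fxs,dnytr,mku] -> 7 lines: jzmk mtkp fxs dnytr mku flpij syoqo
Hunk 7: at line 1 remove [fxs,dnytr,mku] add [itwc,pzeb] -> 6 lines: jzmk mtkp itwc pzeb flpij syoqo

Answer: jzmk
mtkp
itwc
pzeb
flpij
syoqo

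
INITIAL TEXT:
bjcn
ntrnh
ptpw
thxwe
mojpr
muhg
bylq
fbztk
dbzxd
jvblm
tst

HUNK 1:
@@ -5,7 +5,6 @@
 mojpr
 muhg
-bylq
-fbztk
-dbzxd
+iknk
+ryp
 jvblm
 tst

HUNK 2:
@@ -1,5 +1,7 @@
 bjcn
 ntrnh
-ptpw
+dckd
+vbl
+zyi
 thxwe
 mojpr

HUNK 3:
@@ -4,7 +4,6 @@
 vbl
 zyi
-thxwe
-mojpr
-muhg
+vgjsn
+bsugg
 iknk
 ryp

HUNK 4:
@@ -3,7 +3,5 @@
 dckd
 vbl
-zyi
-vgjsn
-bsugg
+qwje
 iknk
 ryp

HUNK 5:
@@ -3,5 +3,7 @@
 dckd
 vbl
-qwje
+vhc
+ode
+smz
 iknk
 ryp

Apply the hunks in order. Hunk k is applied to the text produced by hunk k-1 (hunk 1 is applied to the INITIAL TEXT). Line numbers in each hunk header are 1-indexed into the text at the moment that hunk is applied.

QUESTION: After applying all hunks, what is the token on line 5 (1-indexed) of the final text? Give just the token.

Answer: vhc

Derivation:
Hunk 1: at line 5 remove [bylq,fbztk,dbzxd] add [iknk,ryp] -> 10 lines: bjcn ntrnh ptpw thxwe mojpr muhg iknk ryp jvblm tst
Hunk 2: at line 1 remove [ptpw] add [dckd,vbl,zyi] -> 12 lines: bjcn ntrnh dckd vbl zyi thxwe mojpr muhg iknk ryp jvblm tst
Hunk 3: at line 4 remove [thxwe,mojpr,muhg] add [vgjsn,bsugg] -> 11 lines: bjcn ntrnh dckd vbl zyi vgjsn bsugg iknk ryp jvblm tst
Hunk 4: at line 3 remove [zyi,vgjsn,bsugg] add [qwje] -> 9 lines: bjcn ntrnh dckd vbl qwje iknk ryp jvblm tst
Hunk 5: at line 3 remove [qwje] add [vhc,ode,smz] -> 11 lines: bjcn ntrnh dckd vbl vhc ode smz iknk ryp jvblm tst
Final line 5: vhc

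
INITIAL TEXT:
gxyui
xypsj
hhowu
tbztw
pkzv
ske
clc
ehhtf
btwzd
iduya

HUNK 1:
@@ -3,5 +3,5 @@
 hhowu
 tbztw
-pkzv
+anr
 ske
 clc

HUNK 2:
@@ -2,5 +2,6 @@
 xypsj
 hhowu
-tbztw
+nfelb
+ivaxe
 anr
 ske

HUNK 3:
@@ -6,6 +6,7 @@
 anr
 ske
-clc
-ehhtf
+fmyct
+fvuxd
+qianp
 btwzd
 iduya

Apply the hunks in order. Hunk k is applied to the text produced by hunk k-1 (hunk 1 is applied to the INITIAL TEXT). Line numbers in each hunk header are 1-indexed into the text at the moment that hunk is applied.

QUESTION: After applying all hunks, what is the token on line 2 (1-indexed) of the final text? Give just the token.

Answer: xypsj

Derivation:
Hunk 1: at line 3 remove [pkzv] add [anr] -> 10 lines: gxyui xypsj hhowu tbztw anr ske clc ehhtf btwzd iduya
Hunk 2: at line 2 remove [tbztw] add [nfelb,ivaxe] -> 11 lines: gxyui xypsj hhowu nfelb ivaxe anr ske clc ehhtf btwzd iduya
Hunk 3: at line 6 remove [clc,ehhtf] add [fmyct,fvuxd,qianp] -> 12 lines: gxyui xypsj hhowu nfelb ivaxe anr ske fmyct fvuxd qianp btwzd iduya
Final line 2: xypsj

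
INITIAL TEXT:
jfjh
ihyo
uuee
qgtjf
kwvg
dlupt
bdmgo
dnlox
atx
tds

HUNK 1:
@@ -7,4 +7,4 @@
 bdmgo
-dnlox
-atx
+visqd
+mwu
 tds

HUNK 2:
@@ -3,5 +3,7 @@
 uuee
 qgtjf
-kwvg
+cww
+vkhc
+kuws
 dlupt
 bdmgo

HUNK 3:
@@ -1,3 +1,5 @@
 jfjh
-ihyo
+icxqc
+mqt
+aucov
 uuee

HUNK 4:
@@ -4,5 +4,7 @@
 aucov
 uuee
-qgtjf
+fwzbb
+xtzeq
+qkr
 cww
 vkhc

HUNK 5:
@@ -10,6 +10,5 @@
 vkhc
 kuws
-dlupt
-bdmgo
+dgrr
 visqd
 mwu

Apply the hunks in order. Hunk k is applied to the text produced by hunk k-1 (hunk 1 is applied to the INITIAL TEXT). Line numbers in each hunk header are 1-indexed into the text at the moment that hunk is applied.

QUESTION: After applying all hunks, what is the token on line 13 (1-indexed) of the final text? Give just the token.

Hunk 1: at line 7 remove [dnlox,atx] add [visqd,mwu] -> 10 lines: jfjh ihyo uuee qgtjf kwvg dlupt bdmgo visqd mwu tds
Hunk 2: at line 3 remove [kwvg] add [cww,vkhc,kuws] -> 12 lines: jfjh ihyo uuee qgtjf cww vkhc kuws dlupt bdmgo visqd mwu tds
Hunk 3: at line 1 remove [ihyo] add [icxqc,mqt,aucov] -> 14 lines: jfjh icxqc mqt aucov uuee qgtjf cww vkhc kuws dlupt bdmgo visqd mwu tds
Hunk 4: at line 4 remove [qgtjf] add [fwzbb,xtzeq,qkr] -> 16 lines: jfjh icxqc mqt aucov uuee fwzbb xtzeq qkr cww vkhc kuws dlupt bdmgo visqd mwu tds
Hunk 5: at line 10 remove [dlupt,bdmgo] add [dgrr] -> 15 lines: jfjh icxqc mqt aucov uuee fwzbb xtzeq qkr cww vkhc kuws dgrr visqd mwu tds
Final line 13: visqd

Answer: visqd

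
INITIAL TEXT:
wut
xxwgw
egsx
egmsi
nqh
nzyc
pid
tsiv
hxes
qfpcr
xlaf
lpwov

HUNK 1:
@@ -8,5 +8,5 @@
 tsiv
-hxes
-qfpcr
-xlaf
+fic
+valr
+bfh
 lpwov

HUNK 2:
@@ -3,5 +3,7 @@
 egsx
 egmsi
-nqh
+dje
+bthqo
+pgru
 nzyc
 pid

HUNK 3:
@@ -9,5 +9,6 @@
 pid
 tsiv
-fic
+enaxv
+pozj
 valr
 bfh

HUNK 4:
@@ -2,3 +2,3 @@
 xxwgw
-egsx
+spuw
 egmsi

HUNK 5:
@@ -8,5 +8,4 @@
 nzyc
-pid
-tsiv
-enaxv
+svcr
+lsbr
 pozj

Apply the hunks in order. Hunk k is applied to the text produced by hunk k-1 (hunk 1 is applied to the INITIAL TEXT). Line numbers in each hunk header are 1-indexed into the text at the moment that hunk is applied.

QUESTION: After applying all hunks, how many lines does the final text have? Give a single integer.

Hunk 1: at line 8 remove [hxes,qfpcr,xlaf] add [fic,valr,bfh] -> 12 lines: wut xxwgw egsx egmsi nqh nzyc pid tsiv fic valr bfh lpwov
Hunk 2: at line 3 remove [nqh] add [dje,bthqo,pgru] -> 14 lines: wut xxwgw egsx egmsi dje bthqo pgru nzyc pid tsiv fic valr bfh lpwov
Hunk 3: at line 9 remove [fic] add [enaxv,pozj] -> 15 lines: wut xxwgw egsx egmsi dje bthqo pgru nzyc pid tsiv enaxv pozj valr bfh lpwov
Hunk 4: at line 2 remove [egsx] add [spuw] -> 15 lines: wut xxwgw spuw egmsi dje bthqo pgru nzyc pid tsiv enaxv pozj valr bfh lpwov
Hunk 5: at line 8 remove [pid,tsiv,enaxv] add [svcr,lsbr] -> 14 lines: wut xxwgw spuw egmsi dje bthqo pgru nzyc svcr lsbr pozj valr bfh lpwov
Final line count: 14

Answer: 14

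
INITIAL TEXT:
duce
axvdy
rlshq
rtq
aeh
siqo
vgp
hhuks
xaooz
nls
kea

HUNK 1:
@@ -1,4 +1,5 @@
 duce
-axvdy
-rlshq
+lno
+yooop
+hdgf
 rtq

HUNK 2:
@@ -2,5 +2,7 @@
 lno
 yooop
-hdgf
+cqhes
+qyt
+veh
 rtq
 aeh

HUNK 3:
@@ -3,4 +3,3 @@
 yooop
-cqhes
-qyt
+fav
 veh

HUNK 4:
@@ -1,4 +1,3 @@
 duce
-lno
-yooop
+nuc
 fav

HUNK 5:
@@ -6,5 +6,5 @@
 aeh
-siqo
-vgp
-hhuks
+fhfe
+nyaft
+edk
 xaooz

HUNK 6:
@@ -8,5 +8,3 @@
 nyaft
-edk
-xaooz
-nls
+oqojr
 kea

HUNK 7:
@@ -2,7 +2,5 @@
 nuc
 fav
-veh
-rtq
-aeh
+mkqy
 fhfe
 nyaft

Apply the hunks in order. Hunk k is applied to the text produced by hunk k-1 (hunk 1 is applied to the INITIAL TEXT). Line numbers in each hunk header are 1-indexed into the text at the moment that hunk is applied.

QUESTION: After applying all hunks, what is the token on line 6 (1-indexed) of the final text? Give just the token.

Hunk 1: at line 1 remove [axvdy,rlshq] add [lno,yooop,hdgf] -> 12 lines: duce lno yooop hdgf rtq aeh siqo vgp hhuks xaooz nls kea
Hunk 2: at line 2 remove [hdgf] add [cqhes,qyt,veh] -> 14 lines: duce lno yooop cqhes qyt veh rtq aeh siqo vgp hhuks xaooz nls kea
Hunk 3: at line 3 remove [cqhes,qyt] add [fav] -> 13 lines: duce lno yooop fav veh rtq aeh siqo vgp hhuks xaooz nls kea
Hunk 4: at line 1 remove [lno,yooop] add [nuc] -> 12 lines: duce nuc fav veh rtq aeh siqo vgp hhuks xaooz nls kea
Hunk 5: at line 6 remove [siqo,vgp,hhuks] add [fhfe,nyaft,edk] -> 12 lines: duce nuc fav veh rtq aeh fhfe nyaft edk xaooz nls kea
Hunk 6: at line 8 remove [edk,xaooz,nls] add [oqojr] -> 10 lines: duce nuc fav veh rtq aeh fhfe nyaft oqojr kea
Hunk 7: at line 2 remove [veh,rtq,aeh] add [mkqy] -> 8 lines: duce nuc fav mkqy fhfe nyaft oqojr kea
Final line 6: nyaft

Answer: nyaft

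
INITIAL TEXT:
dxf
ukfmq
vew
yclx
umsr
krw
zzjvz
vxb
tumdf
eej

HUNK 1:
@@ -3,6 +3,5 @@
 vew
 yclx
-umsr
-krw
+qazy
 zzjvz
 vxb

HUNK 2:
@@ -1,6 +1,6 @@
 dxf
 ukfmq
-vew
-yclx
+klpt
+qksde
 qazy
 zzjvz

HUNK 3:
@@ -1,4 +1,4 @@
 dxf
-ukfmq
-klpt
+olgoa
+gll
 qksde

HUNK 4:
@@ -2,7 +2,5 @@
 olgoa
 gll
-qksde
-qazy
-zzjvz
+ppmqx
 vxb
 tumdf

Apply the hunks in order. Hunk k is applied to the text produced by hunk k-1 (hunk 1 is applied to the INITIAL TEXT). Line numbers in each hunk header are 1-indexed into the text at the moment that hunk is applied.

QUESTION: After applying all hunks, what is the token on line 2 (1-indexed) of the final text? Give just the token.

Answer: olgoa

Derivation:
Hunk 1: at line 3 remove [umsr,krw] add [qazy] -> 9 lines: dxf ukfmq vew yclx qazy zzjvz vxb tumdf eej
Hunk 2: at line 1 remove [vew,yclx] add [klpt,qksde] -> 9 lines: dxf ukfmq klpt qksde qazy zzjvz vxb tumdf eej
Hunk 3: at line 1 remove [ukfmq,klpt] add [olgoa,gll] -> 9 lines: dxf olgoa gll qksde qazy zzjvz vxb tumdf eej
Hunk 4: at line 2 remove [qksde,qazy,zzjvz] add [ppmqx] -> 7 lines: dxf olgoa gll ppmqx vxb tumdf eej
Final line 2: olgoa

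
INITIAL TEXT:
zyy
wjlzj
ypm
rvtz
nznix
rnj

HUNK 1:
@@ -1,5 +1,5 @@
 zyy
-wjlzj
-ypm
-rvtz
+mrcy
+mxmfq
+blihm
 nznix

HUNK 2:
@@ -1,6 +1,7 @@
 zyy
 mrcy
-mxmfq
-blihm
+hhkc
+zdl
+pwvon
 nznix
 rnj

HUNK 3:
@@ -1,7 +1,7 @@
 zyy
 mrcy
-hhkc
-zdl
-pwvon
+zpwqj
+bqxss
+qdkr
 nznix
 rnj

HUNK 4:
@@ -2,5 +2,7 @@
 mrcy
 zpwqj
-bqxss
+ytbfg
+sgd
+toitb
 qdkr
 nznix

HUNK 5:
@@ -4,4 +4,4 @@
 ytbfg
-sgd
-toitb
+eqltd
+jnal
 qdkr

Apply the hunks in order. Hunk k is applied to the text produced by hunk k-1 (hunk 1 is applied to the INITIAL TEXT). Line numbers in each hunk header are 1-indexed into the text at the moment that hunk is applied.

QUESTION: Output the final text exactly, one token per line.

Hunk 1: at line 1 remove [wjlzj,ypm,rvtz] add [mrcy,mxmfq,blihm] -> 6 lines: zyy mrcy mxmfq blihm nznix rnj
Hunk 2: at line 1 remove [mxmfq,blihm] add [hhkc,zdl,pwvon] -> 7 lines: zyy mrcy hhkc zdl pwvon nznix rnj
Hunk 3: at line 1 remove [hhkc,zdl,pwvon] add [zpwqj,bqxss,qdkr] -> 7 lines: zyy mrcy zpwqj bqxss qdkr nznix rnj
Hunk 4: at line 2 remove [bqxss] add [ytbfg,sgd,toitb] -> 9 lines: zyy mrcy zpwqj ytbfg sgd toitb qdkr nznix rnj
Hunk 5: at line 4 remove [sgd,toitb] add [eqltd,jnal] -> 9 lines: zyy mrcy zpwqj ytbfg eqltd jnal qdkr nznix rnj

Answer: zyy
mrcy
zpwqj
ytbfg
eqltd
jnal
qdkr
nznix
rnj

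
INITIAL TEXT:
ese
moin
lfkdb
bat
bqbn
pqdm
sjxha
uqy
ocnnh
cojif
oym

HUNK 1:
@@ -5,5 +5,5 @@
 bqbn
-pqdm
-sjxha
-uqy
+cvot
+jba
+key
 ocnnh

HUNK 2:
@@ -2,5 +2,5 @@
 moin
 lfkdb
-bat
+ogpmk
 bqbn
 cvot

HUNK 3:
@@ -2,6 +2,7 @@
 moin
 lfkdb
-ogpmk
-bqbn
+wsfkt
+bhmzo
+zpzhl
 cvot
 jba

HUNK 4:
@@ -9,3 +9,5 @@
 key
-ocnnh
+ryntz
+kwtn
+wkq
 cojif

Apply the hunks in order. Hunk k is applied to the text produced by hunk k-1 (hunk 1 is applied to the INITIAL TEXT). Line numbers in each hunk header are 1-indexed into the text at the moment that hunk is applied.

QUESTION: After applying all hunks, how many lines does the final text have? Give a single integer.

Hunk 1: at line 5 remove [pqdm,sjxha,uqy] add [cvot,jba,key] -> 11 lines: ese moin lfkdb bat bqbn cvot jba key ocnnh cojif oym
Hunk 2: at line 2 remove [bat] add [ogpmk] -> 11 lines: ese moin lfkdb ogpmk bqbn cvot jba key ocnnh cojif oym
Hunk 3: at line 2 remove [ogpmk,bqbn] add [wsfkt,bhmzo,zpzhl] -> 12 lines: ese moin lfkdb wsfkt bhmzo zpzhl cvot jba key ocnnh cojif oym
Hunk 4: at line 9 remove [ocnnh] add [ryntz,kwtn,wkq] -> 14 lines: ese moin lfkdb wsfkt bhmzo zpzhl cvot jba key ryntz kwtn wkq cojif oym
Final line count: 14

Answer: 14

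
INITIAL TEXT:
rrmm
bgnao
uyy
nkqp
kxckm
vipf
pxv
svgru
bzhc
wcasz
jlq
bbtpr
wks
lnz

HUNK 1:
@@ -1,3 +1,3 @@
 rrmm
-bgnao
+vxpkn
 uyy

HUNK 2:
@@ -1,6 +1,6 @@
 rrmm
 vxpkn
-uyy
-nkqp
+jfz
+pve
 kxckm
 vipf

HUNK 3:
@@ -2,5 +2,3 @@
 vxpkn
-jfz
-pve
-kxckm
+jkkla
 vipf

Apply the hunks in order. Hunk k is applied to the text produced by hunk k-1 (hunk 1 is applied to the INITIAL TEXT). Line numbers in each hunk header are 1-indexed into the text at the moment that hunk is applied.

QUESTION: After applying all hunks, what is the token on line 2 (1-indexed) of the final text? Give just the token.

Answer: vxpkn

Derivation:
Hunk 1: at line 1 remove [bgnao] add [vxpkn] -> 14 lines: rrmm vxpkn uyy nkqp kxckm vipf pxv svgru bzhc wcasz jlq bbtpr wks lnz
Hunk 2: at line 1 remove [uyy,nkqp] add [jfz,pve] -> 14 lines: rrmm vxpkn jfz pve kxckm vipf pxv svgru bzhc wcasz jlq bbtpr wks lnz
Hunk 3: at line 2 remove [jfz,pve,kxckm] add [jkkla] -> 12 lines: rrmm vxpkn jkkla vipf pxv svgru bzhc wcasz jlq bbtpr wks lnz
Final line 2: vxpkn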